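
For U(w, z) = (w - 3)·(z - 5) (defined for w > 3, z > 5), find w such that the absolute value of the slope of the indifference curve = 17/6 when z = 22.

MU_w = (z−5), MU_z = (w−3).
MRS = (z−5)/(w−3).
Substitute z = 22: MRS = 17/(w − 3). Setting this equal to 17/6 gives w − 3 = 17/(17/6) = 6, so w = 9.

w = 9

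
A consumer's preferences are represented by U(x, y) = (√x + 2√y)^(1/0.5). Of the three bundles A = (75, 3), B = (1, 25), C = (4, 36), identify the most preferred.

Evaluate utility at each bundle:
U(A) = 147.000.
U(B) = 121.000.
U(C) = 196.000.
Highest utility is C, so C ≻ A ≻ B.

Bundle C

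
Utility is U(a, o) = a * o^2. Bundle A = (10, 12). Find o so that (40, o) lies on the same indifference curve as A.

U(10, 12) = 1440.
Set U(40, o) = 1440 and solve.
With a = 40: o^2 = 1440/40 = 36; taking the square root, o = 6.
Check: U(40, 6) = 1440.

o = 6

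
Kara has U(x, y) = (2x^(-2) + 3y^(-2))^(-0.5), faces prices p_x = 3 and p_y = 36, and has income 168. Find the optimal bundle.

For CES with ρ = -2, MRS = (2/3)·(y/x)^3.
Tangency: set MRS = p_x/p_y = 3/36 = 1/12.
So (y/x)^3 = 0.125; taking the cube root, y/x = 0.5, i.e. y = 0.5·x.
Substitute into the budget 3·x + 36·y = 168: 21·x = 168, so x* = 8 and y* = 0.5·8 = 4.

x* = 8, y* = 4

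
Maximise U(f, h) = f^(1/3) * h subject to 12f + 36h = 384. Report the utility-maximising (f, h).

f* = 8, h* = 8

MU_f = 1/3·f^(-2/3)·h and MU_h = f^(1/3).
MRS = MU_f/MU_h = (1/3)·h/f.
Tangency: set MRS = p_f/p_h = 12/36 = 1/3.
So (1/3)·h/f = 1/3, i.e. h = f.
Substitute into the budget 12·f + 36·h = 384: 48·f = 384, so f* = 8.
Then h* = 8.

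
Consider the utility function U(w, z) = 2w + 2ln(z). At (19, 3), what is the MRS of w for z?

MU_w = 2, MU_z = 2/z.
MRS = 2 ÷ (2/z).
At (19, 3): MRS = 3.
So at (19, 3) the consumer would give up 3 units of z for one more unit of w.

MRS = 3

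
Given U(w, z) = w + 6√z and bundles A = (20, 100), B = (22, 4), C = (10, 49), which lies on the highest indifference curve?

Evaluate utility at each bundle:
U(A) = 80.000.
U(B) = 34.000.
U(C) = 52.000.
Highest utility is A, so A ≻ C ≻ B.

Bundle A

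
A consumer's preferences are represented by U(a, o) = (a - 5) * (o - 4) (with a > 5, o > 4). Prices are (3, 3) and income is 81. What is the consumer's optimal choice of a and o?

a* = 14, o* = 13

MU_a = (o−4), MU_o = (a−5).
MRS = (o−4)/(a−5).
Tangency: set MRS = p_a/p_o = 3/3 = 1.
So (o − 4)/(a − 5) = 1, i.e. (o − 4) = (a − 5).
Rewrite the budget in excess-of-subsistence terms: 3·(a − 5) + 3·(o − 4) = 81 − 3·5 − 3·4 = 54.
Substituting, 6·(a − 5) = 54, so a − 5 = 9 and a* = 14.
Then o − 4 = 9, so o* = 13.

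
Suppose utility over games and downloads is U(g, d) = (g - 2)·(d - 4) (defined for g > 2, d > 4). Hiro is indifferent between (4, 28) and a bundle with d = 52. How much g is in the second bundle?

U(4, 28) = 48.
Set U(g, 52) = 48 and solve.
With d = 52: (52 − 4) = 48, so (g − 2) = 48/48 = 1.
So g = 2 + 1 = 3.
Check: U(3, 52) = 48.

g = 3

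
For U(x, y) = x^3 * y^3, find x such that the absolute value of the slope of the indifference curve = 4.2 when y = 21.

x = 5

MU_x = 3·x^2·y^3 and MU_y = 3·x^3·y^2.
MRS = MU_x/MU_y = y/x.
Substitute y = 21: MRS = 21/x. Setting 21/x = 4.2 gives x = 21/4.2 = 5.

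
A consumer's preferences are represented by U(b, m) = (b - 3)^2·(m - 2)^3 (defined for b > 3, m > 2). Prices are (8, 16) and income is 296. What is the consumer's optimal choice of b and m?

b* = 15, m* = 11

MU_b = 2·(b−3)·(m−2)^3, MU_m = 3·(b−3)^2·(m−2)^2.
MRS = (2/3)·(m−2)/(b−3).
Tangency: set MRS = p_b/p_m = 8/16 = 0.5.
So (2/3)·(m − 2)/(b − 3) = 0.5, i.e. (m − 2) = 0.75·(b − 3).
Rewrite the budget in excess-of-subsistence terms: 8·(b − 3) + 16·(m − 2) = 296 − 8·3 − 16·2 = 240.
Substituting, 20·(b − 3) = 240, so b − 3 = 12 and b* = 15.
Then m − 2 = 0.75·12 = 9, so m* = 11.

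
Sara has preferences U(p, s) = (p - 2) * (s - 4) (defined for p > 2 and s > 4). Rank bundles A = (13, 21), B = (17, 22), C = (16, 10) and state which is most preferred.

Bundle B

Evaluate utility at each bundle:
U(A) = 187.
U(B) = 270.
U(C) = 84.
Highest utility is B, so B ≻ A ≻ C.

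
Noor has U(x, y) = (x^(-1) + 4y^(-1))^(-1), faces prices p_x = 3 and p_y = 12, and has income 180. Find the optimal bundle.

For CES with ρ = -1, MRS = (1/4)·(y/x)^2.
Tangency: set MRS = p_x/p_y = 3/12 = 0.25.
So (y/x)^2 = 1; taking the square root, y/x = 1, i.e. y = x.
Substitute into the budget 3·x + 12·y = 180: 15·x = 180, so x* = 12 and y* = 12.

x* = 12, y* = 12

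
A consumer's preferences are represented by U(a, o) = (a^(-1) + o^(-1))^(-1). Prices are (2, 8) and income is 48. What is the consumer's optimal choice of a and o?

a* = 8, o* = 4

For CES with ρ = -1, MRS = (o/a)^2.
Tangency: set MRS = p_a/p_o = 2/8 = 0.25.
So (o/a)^2 = 0.25; taking the square root, o/a = 0.5, i.e. o = 0.5·a.
Substitute into the budget 2·a + 8·o = 48: 6·a = 48, so a* = 8 and o* = 0.5·8 = 4.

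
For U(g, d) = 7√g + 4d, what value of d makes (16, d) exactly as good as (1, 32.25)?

d = 27

U(1, 32.25) = 136.
Set U(16, d) = 136 and solve.
With g = 16: √16 = 4, so 4d = 136 − 7·4 = 108 and d = 27.
Check: U(16, 27) = 136.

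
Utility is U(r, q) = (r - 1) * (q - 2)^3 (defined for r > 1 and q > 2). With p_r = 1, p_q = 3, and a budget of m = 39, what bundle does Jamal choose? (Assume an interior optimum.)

r* = 9, q* = 10

MU_r = (q−2)^3, MU_q = 3·(r−1)·(q−2)^2.
MRS = (1/3)·(q−2)/(r−1).
Tangency: set MRS = p_r/p_q = 1/3.
So (1/3)·(q − 2)/(r − 1) = 1/3, i.e. (q − 2) = (r − 1).
Rewrite the budget in excess-of-subsistence terms: 1·(r − 1) + 3·(q − 2) = 39 − 1·1 − 3·2 = 32.
Substituting, 4·(r − 1) = 32, so r − 1 = 8 and r* = 9.
Then q − 2 = 8, so q* = 10.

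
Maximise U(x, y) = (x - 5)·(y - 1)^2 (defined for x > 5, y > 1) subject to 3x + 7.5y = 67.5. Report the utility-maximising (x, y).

x* = 10, y* = 5

MU_x = (y−1)^2, MU_y = 2·(x−5)·(y−1).
MRS = (1/2)·(y−1)/(x−5).
Tangency: set MRS = p_x/p_y = 3/7.5 = 0.4.
So (1/2)·(y − 1)/(x − 5) = 0.4, i.e. (y − 1) = 0.8·(x − 5).
Rewrite the budget in excess-of-subsistence terms: 3·(x − 5) + 7.5·(y − 1) = 67.5 − 3·5 − 7.5·1 = 45.
Substituting, 9·(x − 5) = 45, so x − 5 = 5 and x* = 10.
Then y − 1 = 0.8·5 = 4, so y* = 5.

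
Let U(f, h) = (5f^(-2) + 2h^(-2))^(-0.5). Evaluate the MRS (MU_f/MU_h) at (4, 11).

MRS = 6655/128

For CES with ρ = -2, MRS = (5/2)·(h/f)^3.
At (4, 11): MRS = 6655/128.
So at (4, 11) the consumer would give up 6655/128 units of h for one more unit of f.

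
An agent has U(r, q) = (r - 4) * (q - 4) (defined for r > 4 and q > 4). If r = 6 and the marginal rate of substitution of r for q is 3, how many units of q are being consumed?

q = 10

MU_r = (q−4), MU_q = (r−4).
MRS = (q−4)/(r−4).
Substitute r = 6: MRS = (q − 4)/2. Setting this equal to 3 gives q − 4 = 3·2 = 6, so q = 10.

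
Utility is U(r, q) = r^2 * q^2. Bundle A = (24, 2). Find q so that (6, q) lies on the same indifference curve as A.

U(24, 2) = 2304.
Set U(6, q) = 2304 and solve.
With r = 6: 6^2 = 36, so q^2 = 2304/36 = 64; taking the square root, q = 8.
Check: U(6, 8) = 2304.

q = 8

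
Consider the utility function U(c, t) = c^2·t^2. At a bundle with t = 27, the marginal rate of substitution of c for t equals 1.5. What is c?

MU_c = 2·c·t^2 and MU_t = 2·c^2·t.
MRS = MU_c/MU_t = t/c.
Substitute t = 27: MRS = 27/c. Setting 27/c = 1.5 gives c = 27/1.5 = 18.

c = 18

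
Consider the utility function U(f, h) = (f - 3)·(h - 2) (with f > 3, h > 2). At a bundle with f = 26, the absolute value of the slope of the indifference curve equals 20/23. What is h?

h = 22

MU_f = (h−2), MU_h = (f−3).
MRS = (h−2)/(f−3).
Substitute f = 26: MRS = (h − 2)/23. Setting this equal to 20/23 gives h − 2 = (20/23)·23 = 20, so h = 22.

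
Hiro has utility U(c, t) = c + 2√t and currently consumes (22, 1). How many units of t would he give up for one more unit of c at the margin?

MU_c = 1, MU_t = 2/(2√t).
MRS = 1 ÷ (2/(2√t)).
At (22, 1): MRS = 1.
So at (22, 1) the consumer would give up 1 units of t for one more unit of c.

MRS = 1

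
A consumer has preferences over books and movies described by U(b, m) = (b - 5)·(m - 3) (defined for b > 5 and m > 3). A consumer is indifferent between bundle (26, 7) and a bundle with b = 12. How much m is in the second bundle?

U(26, 7) = 84.
Set U(12, m) = 84 and solve.
With b = 12: (12 − 5) = 7, so (m − 3) = 84/7 = 12.
So m = 3 + 12 = 15.
Check: U(12, 15) = 84.

m = 15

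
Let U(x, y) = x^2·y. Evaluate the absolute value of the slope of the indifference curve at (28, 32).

MU_x = 2·x·y and MU_y = x^2.
MRS = MU_x/MU_y = (2/1)·y/x.
At (28, 32): MRS = 16/7.
So at (28, 32) the consumer would give up 16/7 units of y for one more unit of x.

MRS = 16/7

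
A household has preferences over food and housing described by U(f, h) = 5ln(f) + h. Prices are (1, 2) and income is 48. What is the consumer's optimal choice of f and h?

f* = 10, h* = 19

MU_f = 5/f, MU_h = 1.
MRS = 5/f ÷ 1.
Tangency: set MRS = p_f/p_h = 1/2 = 0.5.
MRS depends only on f: 5/f = 0.5 ⇒ f* = 5/0.5 = 10.
From the budget, 2·h = 48 − 1·10 = 38, so h* = 19.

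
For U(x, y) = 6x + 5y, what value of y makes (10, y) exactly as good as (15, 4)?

U(15, 4) = 110.
Set U(10, y) = 110 and solve.
6·10 + 5y = 110 ⇒ 5y = 50 ⇒ y = 10.
Check: U(10, 10) = 110.

y = 10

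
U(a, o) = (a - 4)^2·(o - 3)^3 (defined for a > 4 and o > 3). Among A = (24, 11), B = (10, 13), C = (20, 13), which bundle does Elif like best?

Evaluate utility at each bundle:
U(A) = 204800.
U(B) = 36000.
U(C) = 256000.
Highest utility is C, so C ≻ A ≻ B.

Bundle C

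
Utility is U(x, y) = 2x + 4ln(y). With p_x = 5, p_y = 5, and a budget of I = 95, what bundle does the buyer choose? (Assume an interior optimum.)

MU_x = 2, MU_y = 4/y.
MRS = 2 ÷ (4/y).
Tangency: set MRS = p_x/p_y = 5/5 = 1.
MRS depends only on y: 0.5·y = 1 ⇒ y* = 1/0.5 = 2.
From the budget, 5·x = 95 − 5·2 = 85, so x* = 17.

x* = 17, y* = 2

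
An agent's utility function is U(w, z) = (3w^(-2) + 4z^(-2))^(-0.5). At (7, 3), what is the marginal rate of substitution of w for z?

MRS = 81/1372

For CES with ρ = -2, MRS = (3/4)·(z/w)^3.
At (7, 3): MRS = 81/1372.
That is, one extra unit of w is worth 81/1372 units of z at the margin.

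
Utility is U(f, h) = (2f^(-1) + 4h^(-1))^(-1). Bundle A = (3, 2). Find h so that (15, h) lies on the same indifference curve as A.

h = 30/19

U depends on (f, h) only through S = 2f^(-1) + 4h^(-1), so equal utility means equal S. At (3, 2): S = 8/3.
With f = 15: 2·15^(-1) = 2/15, so 4h^(-1) = 8/3 − 2/15 = 38/15, i.e. h^(-1) = 19/30.
Hence h = 1/(19/30) = 30/19.
Check: U(15, 30/19) = 0.375.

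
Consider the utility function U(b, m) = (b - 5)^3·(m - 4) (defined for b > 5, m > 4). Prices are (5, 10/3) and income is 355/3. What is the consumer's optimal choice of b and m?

b* = 17, m* = 10

MU_b = 3·(b−5)^2·(m−4), MU_m = (b−5)^3.
MRS = (3/1)·(m−4)/(b−5).
Tangency: set MRS = p_b/p_m = 5/(10/3) = 1.5.
So (3/1)·(m − 4)/(b − 5) = 1.5, i.e. (m − 4) = 0.5·(b − 5).
Rewrite the budget in excess-of-subsistence terms: 5·(b − 5) + (10/3)·(m − 4) = 355/3 − 5·5 − (10/3)·4 = 80.
Substituting, (20/3)·(b − 5) = 80, so b − 5 = 12 and b* = 17.
Then m − 4 = 0.5·12 = 6, so m* = 10.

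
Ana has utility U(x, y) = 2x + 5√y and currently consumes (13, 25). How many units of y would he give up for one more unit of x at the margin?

MRS = 4

MU_x = 2, MU_y = 5/(2√y).
MRS = 2 ÷ (5/(2√y)).
At (13, 25): MRS = 4.
The indifference curve has slope −4 at this bundle.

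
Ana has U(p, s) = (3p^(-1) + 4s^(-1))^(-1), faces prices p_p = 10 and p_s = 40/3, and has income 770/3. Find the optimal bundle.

p* = 11, s* = 11

For CES with ρ = -1, MRS = (3/4)·(s/p)^2.
Tangency: set MRS = p_p/p_s = 10/(40/3) = 0.75.
So (s/p)^2 = 1; taking the square root, s/p = 1, i.e. s = p.
Substitute into the budget 10·p + (40/3)·s = 770/3: (70/3)·p = 770/3, so p* = 11 and s* = 11.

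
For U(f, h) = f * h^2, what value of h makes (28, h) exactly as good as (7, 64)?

h = 32

U(7, 64) = 28672.
Set U(28, h) = 28672 and solve.
With f = 28: h^2 = 28672/28 = 1024; taking the square root, h = 32.
Check: U(28, 32) = 28672.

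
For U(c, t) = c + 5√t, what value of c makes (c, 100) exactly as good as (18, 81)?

U(18, 81) = 63.
Set U(c, 100) = 63 and solve.
With t = 100: √100 = 10, so c = 63 − 5·10 = 13.
Check: U(13, 100) = 63.

c = 13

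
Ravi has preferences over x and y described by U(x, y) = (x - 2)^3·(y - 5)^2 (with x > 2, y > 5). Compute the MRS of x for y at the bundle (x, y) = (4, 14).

MU_x = 3·(x−2)^2·(y−5)^2, MU_y = 2·(x−2)^3·(y−5).
MRS = (3/2)·(y−5)/(x−2).
At (4, 14): MRS = 6.75.
That is, one extra unit of x is worth 6.75 units of y at the margin.

MRS = 6.75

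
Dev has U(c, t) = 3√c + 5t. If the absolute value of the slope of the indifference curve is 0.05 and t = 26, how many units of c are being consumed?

c = 36

MU_c = 3/(2√c), MU_t = 5.
MRS = 3/(2√c) ÷ 5.
MRS depends only on c: 0.3/√c = 0.05 ⇒ √c = 0.3/0.05 = 6 ⇒ c = 36.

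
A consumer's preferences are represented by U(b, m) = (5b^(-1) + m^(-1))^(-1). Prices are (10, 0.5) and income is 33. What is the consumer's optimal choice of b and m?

For CES with ρ = -1, MRS = (5/1)·(m/b)^2.
Tangency: set MRS = p_b/p_m = 10/0.5 = 20.
So (m/b)^2 = 4; taking the square root, m/b = 2, i.e. m = 2·b.
Substitute into the budget 10·b + 0.5·m = 33: 11·b = 33, so b* = 3 and m* = 2·3 = 6.

b* = 3, m* = 6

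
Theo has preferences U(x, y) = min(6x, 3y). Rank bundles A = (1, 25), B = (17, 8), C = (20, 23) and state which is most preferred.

Bundle C

Evaluate utility at each bundle:
U(A) = 6.
U(B) = 24.
U(C) = 69.
Highest utility is C, so C ≻ B ≻ A.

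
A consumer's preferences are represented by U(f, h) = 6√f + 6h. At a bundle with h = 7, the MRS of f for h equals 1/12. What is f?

MU_f = 6/(2√f), MU_h = 6.
MRS = 6/(2√f) ÷ 6.
MRS depends only on f: 0.5/√f = 1/12 ⇒ √f = 0.5/(1/12) = 6 ⇒ f = 36.

f = 36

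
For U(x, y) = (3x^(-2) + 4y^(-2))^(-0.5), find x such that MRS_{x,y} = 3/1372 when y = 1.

x = 7

For CES with ρ = -2, MRS = (3/4)·(y/x)^3.
Setting (3/4)·(1/x)^3 = 3/1372 gives (1/x)^3 = 1/343, so 1/x = 1/7 and x = 7.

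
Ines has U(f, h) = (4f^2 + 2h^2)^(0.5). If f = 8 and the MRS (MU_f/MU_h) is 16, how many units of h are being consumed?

For CES with ρ = 2, MRS = (4/2)·(h/f)^(-1).
Setting (4/2)·(h/8)^(-1) = 16 gives (h/8)^(-1) = 8, so h/8 = 0.125 and h = 1.

h = 1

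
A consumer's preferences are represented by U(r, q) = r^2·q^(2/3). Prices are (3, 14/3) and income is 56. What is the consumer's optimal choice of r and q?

r* = 14, q* = 3

MU_r = 2·r·q^(2/3) and MU_q = 2/3·r^2·q^(-1/3).
MRS = MU_r/MU_q = (3)·q/r.
Tangency: set MRS = p_r/p_q = 3/(14/3) = 9/14.
So (3)·q/r = 9/14, i.e. q = (3/14)·r.
Substitute into the budget 3·r + (14/3)·q = 56: 4·r = 56, so r* = 14.
Then q* = (3/14)·14 = 3.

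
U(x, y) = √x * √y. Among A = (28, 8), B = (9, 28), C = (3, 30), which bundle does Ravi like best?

Evaluate utility at each bundle:
U(A) = 14.967.
U(B) = 15.875.
U(C) = 9.487.
Highest utility is B, so B ≻ A ≻ C.

Bundle B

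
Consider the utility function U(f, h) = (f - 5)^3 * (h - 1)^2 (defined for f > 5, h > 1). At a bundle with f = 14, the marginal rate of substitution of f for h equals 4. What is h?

h = 25

MU_f = 3·(f−5)^2·(h−1)^2, MU_h = 2·(f−5)^3·(h−1).
MRS = (3/2)·(h−1)/(f−5).
Substitute f = 14: MRS = (h − 1)/6. Setting this equal to 4 gives h − 1 = 4·6 = 24, so h = 25.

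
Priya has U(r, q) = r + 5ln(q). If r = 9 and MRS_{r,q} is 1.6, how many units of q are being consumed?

MU_r = 1, MU_q = 5/q.
MRS = 1 ÷ (5/q).
MRS depends only on q: 0.2·q = 1.6 ⇒ q = 1.6/0.2 = 8.

q = 8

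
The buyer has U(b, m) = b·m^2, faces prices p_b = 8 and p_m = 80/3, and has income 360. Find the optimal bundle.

MU_b = m^2 and MU_m = 2·b·m.
MRS = MU_b/MU_m = (1/2)·m/b.
Tangency: set MRS = p_b/p_m = 8/(80/3) = 0.3.
So (1/2)·m/b = 0.3, i.e. m = 0.6·b.
Substitute into the budget 8·b + (80/3)·m = 360: 24·b = 360, so b* = 15.
Then m* = 0.6·15 = 9.

b* = 15, m* = 9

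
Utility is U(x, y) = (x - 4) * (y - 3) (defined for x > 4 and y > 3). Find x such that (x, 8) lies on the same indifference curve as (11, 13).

x = 18

U(11, 13) = 70.
Set U(x, 8) = 70 and solve.
With y = 8: (8 − 3) = 5, so (x − 4) = 70/5 = 14.
So x = 4 + 14 = 18.
Check: U(18, 8) = 70.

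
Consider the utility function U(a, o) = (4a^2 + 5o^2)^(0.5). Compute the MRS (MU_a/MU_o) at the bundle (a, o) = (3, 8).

For CES with ρ = 2, MRS = (4/5)·(o/a)^(-1).
At (3, 8): MRS = 0.3.
The indifference curve has slope −0.3 at this bundle.

MRS = 0.3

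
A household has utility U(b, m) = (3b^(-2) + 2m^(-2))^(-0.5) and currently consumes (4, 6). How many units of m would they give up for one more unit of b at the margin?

MRS = 81/16

For CES with ρ = -2, MRS = (3/2)·(m/b)^3.
At (4, 6): MRS = 81/16.
That is, one extra unit of b is worth 81/16 units of m at the margin.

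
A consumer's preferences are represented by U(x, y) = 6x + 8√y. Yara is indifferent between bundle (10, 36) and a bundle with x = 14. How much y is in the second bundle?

y = 9

U(10, 36) = 108.
Set U(14, y) = 108 and solve.
With x = 14: 8√y = 108 − 6·14 = 24, so √y = 3 and y = 9.
Check: U(14, 9) = 108.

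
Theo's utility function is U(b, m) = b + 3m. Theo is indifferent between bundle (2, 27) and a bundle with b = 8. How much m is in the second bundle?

m = 25

U(2, 27) = 83.
Set U(8, m) = 83 and solve.
8 + 3m = 83 ⇒ 3m = 75 ⇒ m = 25.
Check: U(8, 25) = 83.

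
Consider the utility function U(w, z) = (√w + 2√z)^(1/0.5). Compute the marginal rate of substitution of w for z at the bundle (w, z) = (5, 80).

MRS = 2

For CES with ρ = 0.5, MRS = (1/2)·√(z/w).
At (5, 80): MRS = 2.
That is, one extra unit of w is worth 2 units of z at the margin.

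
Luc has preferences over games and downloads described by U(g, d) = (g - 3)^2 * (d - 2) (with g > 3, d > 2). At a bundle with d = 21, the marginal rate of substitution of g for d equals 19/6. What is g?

g = 15

MU_g = 2·(g−3)·(d−2), MU_d = (g−3)^2.
MRS = (2/1)·(d−2)/(g−3).
Substitute d = 21: MRS = 38/(g − 3). Setting this equal to 19/6 gives g − 3 = 38/(19/6) = 12, so g = 15.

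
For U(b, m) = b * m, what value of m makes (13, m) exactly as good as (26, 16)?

m = 32

U(26, 16) = 416.
Set U(13, m) = 416 and solve.
With b = 13: m = 416/13 = 32.
Check: U(13, 32) = 416.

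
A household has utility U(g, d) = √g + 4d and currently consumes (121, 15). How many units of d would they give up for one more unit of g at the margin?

MU_g = 1/(2√g), MU_d = 4.
MRS = 1/(2√g) ÷ 4.
At (121, 15): MRS = 1/88.
So at (121, 15) the consumer would give up 1/88 units of d for one more unit of g.

MRS = 1/88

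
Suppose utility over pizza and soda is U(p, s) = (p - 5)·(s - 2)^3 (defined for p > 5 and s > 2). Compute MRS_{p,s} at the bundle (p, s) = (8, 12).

MU_p = (s−2)^3, MU_s = 3·(p−5)·(s−2)^2.
MRS = (1/3)·(s−2)/(p−5).
At (8, 12): MRS = 10/9.
The indifference curve has slope −10/9 at this bundle.

MRS = 10/9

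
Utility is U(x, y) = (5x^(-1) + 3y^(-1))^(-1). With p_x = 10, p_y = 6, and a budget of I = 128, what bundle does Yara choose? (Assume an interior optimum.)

x* = 8, y* = 8

For CES with ρ = -1, MRS = (5/3)·(y/x)^2.
Tangency: set MRS = p_x/p_y = 10/6 = 5/3.
So (y/x)^2 = 1; taking the square root, y/x = 1, i.e. y = x.
Substitute into the budget 10·x + 6·y = 128: 16·x = 128, so x* = 8 and y* = 8.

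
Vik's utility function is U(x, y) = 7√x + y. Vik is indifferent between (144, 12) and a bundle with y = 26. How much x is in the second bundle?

x = 100

U(144, 12) = 96.
Set U(x, 26) = 96 and solve.
With y = 26: 7√x = 96 − 26 = 70, so √x = 10 and x = 100.
Check: U(100, 26) = 96.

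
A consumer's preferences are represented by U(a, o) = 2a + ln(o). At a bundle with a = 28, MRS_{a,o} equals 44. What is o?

MU_a = 2, MU_o = 1/o.
MRS = 2 ÷ (1/o).
MRS depends only on o: 2·o = 44 ⇒ o = 44/2 = 22.

o = 22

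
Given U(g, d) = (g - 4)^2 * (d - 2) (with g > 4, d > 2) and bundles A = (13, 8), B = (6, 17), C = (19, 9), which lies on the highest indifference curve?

Evaluate utility at each bundle:
U(A) = 486.
U(B) = 60.
U(C) = 1575.
Highest utility is C, so C ≻ A ≻ B.

Bundle C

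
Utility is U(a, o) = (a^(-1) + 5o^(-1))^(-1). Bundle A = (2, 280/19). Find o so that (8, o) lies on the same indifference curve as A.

o = 7

U depends on (a, o) only through S = a^(-1) + 5o^(-1), so equal utility means equal S. At (2, 280/19): S = 47/56.
With a = 8: 8^(-1) = 0.125, so 5o^(-1) = 47/56 − 0.125 = 5/7, i.e. o^(-1) = 1/7.
Hence o = 1/(1/7) = 7.
Check: U(8, 7) = 1.1915.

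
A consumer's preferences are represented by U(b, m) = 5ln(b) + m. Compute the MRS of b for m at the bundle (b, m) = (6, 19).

MU_b = 5/b, MU_m = 1.
MRS = 5/b ÷ 1.
At (6, 19): MRS = 5/6.
So at (6, 19) the consumer would give up 5/6 units of m for one more unit of b.

MRS = 5/6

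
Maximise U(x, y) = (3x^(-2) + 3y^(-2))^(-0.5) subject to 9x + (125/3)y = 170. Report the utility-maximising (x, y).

For CES with ρ = -2, MRS = (y/x)^3.
Tangency: set MRS = p_x/p_y = 9/(125/3) = 27/125.
So (y/x)^3 = 27/125; taking the cube root, y/x = 0.6, i.e. y = 0.6·x.
Substitute into the budget 9·x + (125/3)·y = 170: 34·x = 170, so x* = 5 and y* = 0.6·5 = 3.

x* = 5, y* = 3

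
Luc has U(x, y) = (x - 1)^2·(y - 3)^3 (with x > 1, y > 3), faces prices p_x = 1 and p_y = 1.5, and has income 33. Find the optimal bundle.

MU_x = 2·(x−1)·(y−3)^3, MU_y = 3·(x−1)^2·(y−3)^2.
MRS = (2/3)·(y−3)/(x−1).
Tangency: set MRS = p_x/p_y = 1/1.5 = 2/3.
So (2/3)·(y − 3)/(x − 1) = 2/3, i.e. (y − 3) = (x − 1).
Rewrite the budget in excess-of-subsistence terms: 1·(x − 1) + 1.5·(y − 3) = 33 − 1·1 − 1.5·3 = 27.5.
Substituting, 2.5·(x − 1) = 27.5, so x − 1 = 11 and x* = 12.
Then y − 3 = 11, so y* = 14.

x* = 12, y* = 14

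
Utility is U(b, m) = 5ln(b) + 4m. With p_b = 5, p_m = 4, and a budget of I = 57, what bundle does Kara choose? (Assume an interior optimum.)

b* = 1, m* = 13

MU_b = 5/b, MU_m = 4.
MRS = 5/b ÷ 4.
Tangency: set MRS = p_b/p_m = 5/4 = 1.25.
MRS depends only on b: 1.25/b = 1.25 ⇒ b* = 1.25/1.25 = 1.
From the budget, 4·m = 57 − 5·1 = 52, so m* = 13.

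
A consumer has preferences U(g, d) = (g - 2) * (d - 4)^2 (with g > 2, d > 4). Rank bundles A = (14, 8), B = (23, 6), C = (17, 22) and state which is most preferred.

Bundle C

Evaluate utility at each bundle:
U(A) = 192.
U(B) = 84.
U(C) = 4860.
Highest utility is C, so C ≻ A ≻ B.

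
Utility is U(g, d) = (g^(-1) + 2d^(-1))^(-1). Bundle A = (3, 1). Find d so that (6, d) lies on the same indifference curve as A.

U depends on (g, d) only through S = g^(-1) + 2d^(-1), so equal utility means equal S. At (3, 1): S = 7/3.
With g = 6: 6^(-1) = 1/6, so 2d^(-1) = 7/3 − 1/6 = 13/6, i.e. d^(-1) = 13/12.
Hence d = 1/(13/12) = 12/13.
Check: U(6, 12/13) = 0.4286.

d = 12/13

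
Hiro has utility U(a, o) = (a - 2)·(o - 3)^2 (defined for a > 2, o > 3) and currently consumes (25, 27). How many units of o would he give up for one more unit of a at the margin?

MU_a = (o−3)^2, MU_o = 2·(a−2)·(o−3).
MRS = (1/2)·(o−3)/(a−2).
At (25, 27): MRS = 12/23.
So at (25, 27) the consumer would give up 12/23 units of o for one more unit of a.

MRS = 12/23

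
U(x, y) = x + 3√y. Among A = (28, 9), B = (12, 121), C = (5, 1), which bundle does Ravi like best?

Bundle B

Evaluate utility at each bundle:
U(A) = 37.000.
U(B) = 45.000.
U(C) = 8.000.
Highest utility is B, so B ≻ A ≻ C.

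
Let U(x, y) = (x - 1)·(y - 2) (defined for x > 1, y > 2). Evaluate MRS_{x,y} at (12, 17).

MU_x = (y−2), MU_y = (x−1).
MRS = (y−2)/(x−1).
At (12, 17): MRS = 15/11.
That is, one extra unit of x is worth 15/11 units of y at the margin.

MRS = 15/11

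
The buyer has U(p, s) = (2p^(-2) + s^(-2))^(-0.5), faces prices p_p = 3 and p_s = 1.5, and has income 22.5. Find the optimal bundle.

p* = 5, s* = 5

For CES with ρ = -2, MRS = (2/1)·(s/p)^3.
Tangency: set MRS = p_p/p_s = 3/1.5 = 2.
So (s/p)^3 = 1; taking the cube root, s/p = 1, i.e. s = p.
Substitute into the budget 3·p + 1.5·s = 22.5: 4.5·p = 22.5, so p* = 5 and s* = 5.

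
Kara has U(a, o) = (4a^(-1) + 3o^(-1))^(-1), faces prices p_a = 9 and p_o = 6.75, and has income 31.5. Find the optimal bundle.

a* = 2, o* = 2

For CES with ρ = -1, MRS = (4/3)·(o/a)^2.
Tangency: set MRS = p_a/p_o = 9/6.75 = 4/3.
So (o/a)^2 = 1; taking the square root, o/a = 1, i.e. o = a.
Substitute into the budget 9·a + 6.75·o = 31.5: 15.75·a = 31.5, so a* = 2 and o* = 2.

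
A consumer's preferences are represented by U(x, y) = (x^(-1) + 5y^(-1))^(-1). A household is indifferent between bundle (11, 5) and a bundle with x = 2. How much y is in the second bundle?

U depends on (x, y) only through S = x^(-1) + 5y^(-1), so equal utility means equal S. At (11, 5): S = 12/11.
With x = 2: 2^(-1) = 0.5, so 5y^(-1) = 12/11 − 0.5 = 13/22, i.e. y^(-1) = 13/110.
Hence y = 1/(13/110) = 110/13.
Check: U(2, 110/13) = 0.9167.

y = 110/13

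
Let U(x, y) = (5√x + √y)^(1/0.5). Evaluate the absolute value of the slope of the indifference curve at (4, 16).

For CES with ρ = 0.5, MRS = (5/1)·√(y/x).
At (4, 16): MRS = 10.
That is, one extra unit of x is worth 10 units of y at the margin.

MRS = 10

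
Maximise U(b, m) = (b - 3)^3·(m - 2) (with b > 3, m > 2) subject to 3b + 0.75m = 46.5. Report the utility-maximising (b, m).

MU_b = 3·(b−3)^2·(m−2), MU_m = (b−3)^3.
MRS = (3/1)·(m−2)/(b−3).
Tangency: set MRS = p_b/p_m = 3/0.75 = 4.
So (3/1)·(m − 2)/(b − 3) = 4, i.e. (m − 2) = (4/3)·(b − 3).
Rewrite the budget in excess-of-subsistence terms: 3·(b − 3) + 0.75·(m − 2) = 46.5 − 3·3 − 0.75·2 = 36.
Substituting, 4·(b − 3) = 36, so b − 3 = 9 and b* = 12.
Then m − 2 = (4/3)·9 = 12, so m* = 14.

b* = 12, m* = 14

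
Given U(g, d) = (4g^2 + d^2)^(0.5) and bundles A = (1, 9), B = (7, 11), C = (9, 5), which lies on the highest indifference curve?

Evaluate utility at each bundle:
U(A) = 9.220.
U(B) = 17.804.
U(C) = 18.682.
Highest utility is C, so C ≻ B ≻ A.

Bundle C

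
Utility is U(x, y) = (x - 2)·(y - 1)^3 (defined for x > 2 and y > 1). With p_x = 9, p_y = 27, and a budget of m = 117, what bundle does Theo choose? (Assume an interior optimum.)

x* = 4, y* = 3

MU_x = (y−1)^3, MU_y = 3·(x−2)·(y−1)^2.
MRS = (1/3)·(y−1)/(x−2).
Tangency: set MRS = p_x/p_y = 9/27 = 1/3.
So (1/3)·(y − 1)/(x − 2) = 1/3, i.e. (y − 1) = (x − 2).
Rewrite the budget in excess-of-subsistence terms: 9·(x − 2) + 27·(y − 1) = 117 − 9·2 − 27·1 = 72.
Substituting, 36·(x − 2) = 72, so x − 2 = 2 and x* = 4.
Then y − 1 = 2, so y* = 3.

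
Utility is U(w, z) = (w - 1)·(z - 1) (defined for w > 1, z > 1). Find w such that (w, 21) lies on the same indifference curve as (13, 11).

U(13, 11) = 120.
Set U(w, 21) = 120 and solve.
With z = 21: (21 − 1) = 20, so (w − 1) = 120/20 = 6.
So w = 1 + 6 = 7.
Check: U(7, 21) = 120.

w = 7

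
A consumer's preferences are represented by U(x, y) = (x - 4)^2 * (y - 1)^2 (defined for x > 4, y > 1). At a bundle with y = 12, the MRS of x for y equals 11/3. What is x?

x = 7

MU_x = 2·(x−4)·(y−1)^2, MU_y = 2·(x−4)^2·(y−1).
MRS = (y−1)/(x−4).
Substitute y = 12: MRS = 11/(x − 4). Setting this equal to 11/3 gives x − 4 = 11/(11/3) = 3, so x = 7.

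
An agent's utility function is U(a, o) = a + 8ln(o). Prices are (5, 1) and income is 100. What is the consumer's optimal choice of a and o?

a* = 12, o* = 40

MU_a = 1, MU_o = 8/o.
MRS = 1 ÷ (8/o).
Tangency: set MRS = p_a/p_o = 5/1 = 5.
MRS depends only on o: 0.125·o = 5 ⇒ o* = 5/0.125 = 40.
From the budget, 5·a = 100 − 1·40 = 60, so a* = 12.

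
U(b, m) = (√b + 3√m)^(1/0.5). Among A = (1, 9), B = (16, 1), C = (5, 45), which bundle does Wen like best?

Bundle C

Evaluate utility at each bundle:
U(A) = 100.000.
U(B) = 49.000.
U(C) = 500.000.
Highest utility is C, so C ≻ A ≻ B.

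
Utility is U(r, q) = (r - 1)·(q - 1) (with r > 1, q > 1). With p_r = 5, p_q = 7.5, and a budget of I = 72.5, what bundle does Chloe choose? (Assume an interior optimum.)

r* = 7, q* = 5

MU_r = (q−1), MU_q = (r−1).
MRS = (q−1)/(r−1).
Tangency: set MRS = p_r/p_q = 5/7.5 = 2/3.
So (q − 1)/(r − 1) = 2/3, i.e. (q − 1) = (2/3)·(r − 1).
Rewrite the budget in excess-of-subsistence terms: 5·(r − 1) + 7.5·(q − 1) = 72.5 − 5·1 − 7.5·1 = 60.
Substituting, 10·(r − 1) = 60, so r − 1 = 6 and r* = 7.
Then q − 1 = (2/3)·6 = 4, so q* = 5.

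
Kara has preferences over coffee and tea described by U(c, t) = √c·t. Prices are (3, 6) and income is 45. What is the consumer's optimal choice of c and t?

MU_c = 0.5·c^(-0.5)·t and MU_t = √c.
MRS = MU_c/MU_t = (0.5)·t/c.
Tangency: set MRS = p_c/p_t = 3/6 = 0.5.
So (0.5)·t/c = 0.5, i.e. t = c.
Substitute into the budget 3·c + 6·t = 45: 9·c = 45, so c* = 5.
Then t* = 5.

c* = 5, t* = 5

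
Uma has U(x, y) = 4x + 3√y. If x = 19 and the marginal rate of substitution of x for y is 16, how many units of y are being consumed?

MU_x = 4, MU_y = 3/(2√y).
MRS = 4 ÷ (3/(2√y)).
MRS depends only on y: (8/3)·√y = 16 ⇒ √y = 16/(8/3) = 6 ⇒ y = 36.

y = 36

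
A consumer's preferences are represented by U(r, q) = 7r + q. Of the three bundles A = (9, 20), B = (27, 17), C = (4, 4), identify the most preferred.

Evaluate utility at each bundle:
U(A) = 83.
U(B) = 206.
U(C) = 32.
Highest utility is B, so B ≻ A ≻ C.

Bundle B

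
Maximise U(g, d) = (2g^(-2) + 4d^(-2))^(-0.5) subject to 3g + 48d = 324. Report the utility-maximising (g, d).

g* = 12, d* = 6

For CES with ρ = -2, MRS = (2/4)·(d/g)^3.
Tangency: set MRS = p_g/p_d = 3/48 = 1/16.
So (d/g)^3 = 0.125; taking the cube root, d/g = 0.5, i.e. d = 0.5·g.
Substitute into the budget 3·g + 48·d = 324: 27·g = 324, so g* = 12 and d* = 0.5·12 = 6.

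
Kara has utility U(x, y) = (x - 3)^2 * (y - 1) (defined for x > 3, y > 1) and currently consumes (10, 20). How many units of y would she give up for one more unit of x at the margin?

MU_x = 2·(x−3)·(y−1), MU_y = (x−3)^2.
MRS = (2/1)·(y−1)/(x−3).
At (10, 20): MRS = 38/7.
That is, one extra unit of x is worth 38/7 units of y at the margin.

MRS = 38/7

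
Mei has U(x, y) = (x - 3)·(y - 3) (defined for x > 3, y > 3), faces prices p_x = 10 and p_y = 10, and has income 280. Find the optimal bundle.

MU_x = (y−3), MU_y = (x−3).
MRS = (y−3)/(x−3).
Tangency: set MRS = p_x/p_y = 10/10 = 1.
So (y − 3)/(x − 3) = 1, i.e. (y − 3) = (x − 3).
Rewrite the budget in excess-of-subsistence terms: 10·(x − 3) + 10·(y − 3) = 280 − 10·3 − 10·3 = 220.
Substituting, 20·(x − 3) = 220, so x − 3 = 11 and x* = 14.
Then y − 3 = 11, so y* = 14.

x* = 14, y* = 14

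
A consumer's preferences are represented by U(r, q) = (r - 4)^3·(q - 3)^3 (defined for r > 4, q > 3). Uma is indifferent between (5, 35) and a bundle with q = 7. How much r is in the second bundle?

U(5, 35) = 32768.
Set U(r, 7) = 32768 and solve.
With q = 7: (7 − 3)^3 = 64, so (r − 4)^3 = 32768/64 = 512.
Taking the cube root (with r > 4): r − 4 = 8, so r = 12.
Check: U(12, 7) = 32768.

r = 12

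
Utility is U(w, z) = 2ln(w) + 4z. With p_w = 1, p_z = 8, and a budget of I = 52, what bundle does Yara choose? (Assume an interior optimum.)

MU_w = 2/w, MU_z = 4.
MRS = 2/w ÷ 4.
Tangency: set MRS = p_w/p_z = 1/8 = 0.125.
MRS depends only on w: 0.5/w = 0.125 ⇒ w* = 0.5/0.125 = 4.
From the budget, 8·z = 52 − 1·4 = 48, so z* = 6.

w* = 4, z* = 6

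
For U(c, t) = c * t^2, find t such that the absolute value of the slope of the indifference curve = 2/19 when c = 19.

t = 4

MU_c = t^2 and MU_t = 2·c·t.
MRS = MU_c/MU_t = (1/2)·t/c.
Substitute c = 19: MRS = t/38. Setting t/38 = 2/19 gives t = (2/19)·38 = 4.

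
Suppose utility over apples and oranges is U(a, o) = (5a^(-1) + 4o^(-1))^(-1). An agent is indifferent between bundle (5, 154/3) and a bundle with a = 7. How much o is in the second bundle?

U depends on (a, o) only through S = 5a^(-1) + 4o^(-1), so equal utility means equal S. At (5, 154/3): S = 83/77.
With a = 7: 5·7^(-1) = 5/7, so 4o^(-1) = 83/77 − 5/7 = 4/11, i.e. o^(-1) = 1/11.
Hence o = 1/(1/11) = 11.
Check: U(7, 11) = 0.9277.

o = 11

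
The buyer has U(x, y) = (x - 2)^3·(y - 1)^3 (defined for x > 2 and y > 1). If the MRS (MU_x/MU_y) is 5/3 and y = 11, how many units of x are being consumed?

MU_x = 3·(x−2)^2·(y−1)^3, MU_y = 3·(x−2)^3·(y−1)^2.
MRS = (y−1)/(x−2).
Substitute y = 11: MRS = 10/(x − 2). Setting this equal to 5/3 gives x − 2 = 10/(5/3) = 6, so x = 8.

x = 8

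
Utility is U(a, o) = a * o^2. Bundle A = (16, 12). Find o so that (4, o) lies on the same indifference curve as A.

U(16, 12) = 2304.
Set U(4, o) = 2304 and solve.
With a = 4: o^2 = 2304/4 = 576; taking the square root, o = 24.
Check: U(4, 24) = 2304.

o = 24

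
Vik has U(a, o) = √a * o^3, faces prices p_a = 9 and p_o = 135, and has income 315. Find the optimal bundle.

a* = 5, o* = 2

MU_a = 0.5·a^(-0.5)·o^3 and MU_o = 3·√a·o^2.
MRS = MU_a/MU_o = (1/6)·o/a.
Tangency: set MRS = p_a/p_o = 9/135 = 1/15.
So (1/6)·o/a = 1/15, i.e. o = 0.4·a.
Substitute into the budget 9·a + 135·o = 315: 63·a = 315, so a* = 5.
Then o* = 0.4·5 = 2.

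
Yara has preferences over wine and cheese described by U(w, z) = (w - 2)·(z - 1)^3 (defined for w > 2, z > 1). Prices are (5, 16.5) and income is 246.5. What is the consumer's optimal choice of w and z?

w* = 13, z* = 11

MU_w = (z−1)^3, MU_z = 3·(w−2)·(z−1)^2.
MRS = (1/3)·(z−1)/(w−2).
Tangency: set MRS = p_w/p_z = 5/16.5 = 10/33.
So (1/3)·(z − 1)/(w − 2) = 10/33, i.e. (z − 1) = (10/11)·(w − 2).
Rewrite the budget in excess-of-subsistence terms: 5·(w − 2) + 16.5·(z − 1) = 246.5 − 5·2 − 16.5·1 = 220.
Substituting, 20·(w − 2) = 220, so w − 2 = 11 and w* = 13.
Then z − 1 = (10/11)·11 = 10, so z* = 11.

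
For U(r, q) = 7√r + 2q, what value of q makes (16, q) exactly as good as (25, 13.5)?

q = 17

U(25, 13.5) = 62.
Set U(16, q) = 62 and solve.
With r = 16: √16 = 4, so 2q = 62 − 7·4 = 34 and q = 17.
Check: U(16, 17) = 62.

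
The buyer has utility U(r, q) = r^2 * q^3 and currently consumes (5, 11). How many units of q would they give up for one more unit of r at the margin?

MRS = 22/15

MU_r = 2·r·q^3 and MU_q = 3·r^2·q^2.
MRS = MU_r/MU_q = (2/3)·q/r.
At (5, 11): MRS = 22/15.
So at (5, 11) the consumer would give up 22/15 units of q for one more unit of r.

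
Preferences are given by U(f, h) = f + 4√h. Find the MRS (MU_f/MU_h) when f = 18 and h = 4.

MRS = 1

MU_f = 1, MU_h = 4/(2√h).
MRS = 1 ÷ (4/(2√h)).
At (18, 4): MRS = 1.
That is, one extra unit of f is worth 1 units of h at the margin.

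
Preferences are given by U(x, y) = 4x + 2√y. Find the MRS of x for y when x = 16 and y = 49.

MRS = 28

MU_x = 4, MU_y = 2/(2√y).
MRS = 4 ÷ (2/(2√y)).
At (16, 49): MRS = 28.
The indifference curve has slope −28 at this bundle.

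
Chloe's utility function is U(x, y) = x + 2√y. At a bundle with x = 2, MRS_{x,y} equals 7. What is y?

MU_x = 1, MU_y = 2/(2√y).
MRS = 1 ÷ (2/(2√y)).
MRS depends only on y: √y = 7 ⇒ √y = 7 ⇒ y = 49.

y = 49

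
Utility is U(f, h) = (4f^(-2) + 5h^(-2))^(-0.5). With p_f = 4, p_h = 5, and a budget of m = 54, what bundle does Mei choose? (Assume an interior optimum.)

f* = 6, h* = 6

For CES with ρ = -2, MRS = (4/5)·(h/f)^3.
Tangency: set MRS = p_f/p_h = 4/5 = 0.8.
So (h/f)^3 = 1; taking the cube root, h/f = 1, i.e. h = f.
Substitute into the budget 4·f + 5·h = 54: 9·f = 54, so f* = 6 and h* = 6.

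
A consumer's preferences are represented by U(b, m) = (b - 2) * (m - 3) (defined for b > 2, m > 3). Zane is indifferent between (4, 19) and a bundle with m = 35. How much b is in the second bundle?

U(4, 19) = 32.
Set U(b, 35) = 32 and solve.
With m = 35: (35 − 3) = 32, so (b − 2) = 32/32 = 1.
So b = 2 + 1 = 3.
Check: U(3, 35) = 32.

b = 3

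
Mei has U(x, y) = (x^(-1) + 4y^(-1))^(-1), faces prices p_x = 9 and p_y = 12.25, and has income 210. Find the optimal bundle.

For CES with ρ = -1, MRS = (1/4)·(y/x)^2.
Tangency: set MRS = p_x/p_y = 9/12.25 = 36/49.
So (y/x)^2 = 144/49; taking the square root, y/x = 12/7, i.e. y = (12/7)·x.
Substitute into the budget 9·x + 12.25·y = 210: 30·x = 210, so x* = 7 and y* = (12/7)·7 = 12.

x* = 7, y* = 12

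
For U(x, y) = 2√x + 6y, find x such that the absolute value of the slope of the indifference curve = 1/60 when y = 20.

MU_x = 2/(2√x), MU_y = 6.
MRS = 2/(2√x) ÷ 6.
MRS depends only on x: (1/6)/√x = 1/60 ⇒ √x = (1/6)/(1/60) = 10 ⇒ x = 100.

x = 100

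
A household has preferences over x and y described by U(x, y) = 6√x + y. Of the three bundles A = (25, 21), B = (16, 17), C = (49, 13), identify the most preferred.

Evaluate utility at each bundle:
U(A) = 51.000.
U(B) = 41.000.
U(C) = 55.000.
Highest utility is C, so C ≻ A ≻ B.

Bundle C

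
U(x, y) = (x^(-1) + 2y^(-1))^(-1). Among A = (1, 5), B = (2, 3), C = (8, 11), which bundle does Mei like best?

Evaluate utility at each bundle:
U(A) = 0.714.
U(B) = 0.857.
U(C) = 3.259.
Highest utility is C, so C ≻ B ≻ A.

Bundle C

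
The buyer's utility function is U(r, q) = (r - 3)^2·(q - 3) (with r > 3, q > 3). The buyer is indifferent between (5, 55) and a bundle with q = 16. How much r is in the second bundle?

U(5, 55) = 208.
Set U(r, 16) = 208 and solve.
With q = 16: (16 − 3) = 13, so (r − 3)^2 = 208/13 = 16.
Taking the square root (with r > 3): r − 3 = 4, so r = 7.
Check: U(7, 16) = 208.

r = 7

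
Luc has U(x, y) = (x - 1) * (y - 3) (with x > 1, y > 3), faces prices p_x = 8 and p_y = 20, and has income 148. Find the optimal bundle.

MU_x = (y−3), MU_y = (x−1).
MRS = (y−3)/(x−1).
Tangency: set MRS = p_x/p_y = 8/20 = 0.4.
So (y − 3)/(x − 1) = 0.4, i.e. (y − 3) = 0.4·(x − 1).
Rewrite the budget in excess-of-subsistence terms: 8·(x − 1) + 20·(y − 3) = 148 − 8·1 − 20·3 = 80.
Substituting, 16·(x − 1) = 80, so x − 1 = 5 and x* = 6.
Then y − 3 = 0.4·5 = 2, so y* = 5.

x* = 6, y* = 5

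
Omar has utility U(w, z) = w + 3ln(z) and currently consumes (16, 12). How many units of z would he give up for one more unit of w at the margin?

MRS = 4

MU_w = 1, MU_z = 3/z.
MRS = 1 ÷ (3/z).
At (16, 12): MRS = 4.
So at (16, 12) the consumer would give up 4 units of z for one more unit of w.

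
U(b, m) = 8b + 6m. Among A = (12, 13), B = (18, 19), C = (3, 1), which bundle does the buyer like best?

Evaluate utility at each bundle:
U(A) = 174.
U(B) = 258.
U(C) = 30.
Highest utility is B, so B ≻ A ≻ C.

Bundle B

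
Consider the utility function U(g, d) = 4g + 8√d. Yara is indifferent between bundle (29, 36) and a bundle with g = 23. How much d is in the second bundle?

U(29, 36) = 164.
Set U(23, d) = 164 and solve.
With g = 23: 8√d = 164 − 4·23 = 72, so √d = 9 and d = 81.
Check: U(23, 81) = 164.

d = 81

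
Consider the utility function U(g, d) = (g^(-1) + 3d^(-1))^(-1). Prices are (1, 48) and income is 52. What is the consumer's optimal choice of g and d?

For CES with ρ = -1, MRS = (1/3)·(d/g)^2.
Tangency: set MRS = p_g/p_d = 1/48.
So (d/g)^2 = 1/16; taking the square root, d/g = 0.25, i.e. d = 0.25·g.
Substitute into the budget 1·g + 48·d = 52: 13·g = 52, so g* = 4 and d* = 0.25·4 = 1.

g* = 4, d* = 1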